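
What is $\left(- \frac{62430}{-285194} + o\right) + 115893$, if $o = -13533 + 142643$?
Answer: $\frac{34936724006}{142597} \approx 2.45 \cdot 10^{5}$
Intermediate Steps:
$o = 129110$
$\left(- \frac{62430}{-285194} + o\right) + 115893 = \left(- \frac{62430}{-285194} + 129110\right) + 115893 = \left(\left(-62430\right) \left(- \frac{1}{285194}\right) + 129110\right) + 115893 = \left(\frac{31215}{142597} + 129110\right) + 115893 = \frac{18410729885}{142597} + 115893 = \frac{34936724006}{142597}$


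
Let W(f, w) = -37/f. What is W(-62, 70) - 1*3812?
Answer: -236307/62 ≈ -3811.4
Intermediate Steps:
W(-62, 70) - 1*3812 = -37/(-62) - 1*3812 = -37*(-1/62) - 3812 = 37/62 - 3812 = -236307/62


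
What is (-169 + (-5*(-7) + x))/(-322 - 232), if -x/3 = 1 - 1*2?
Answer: 131/554 ≈ 0.23646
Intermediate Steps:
x = 3 (x = -3*(1 - 1*2) = -3*(1 - 2) = -3*(-1) = 3)
(-169 + (-5*(-7) + x))/(-322 - 232) = (-169 + (-5*(-7) + 3))/(-322 - 232) = (-169 + (35 + 3))/(-554) = (-169 + 38)*(-1/554) = -131*(-1/554) = 131/554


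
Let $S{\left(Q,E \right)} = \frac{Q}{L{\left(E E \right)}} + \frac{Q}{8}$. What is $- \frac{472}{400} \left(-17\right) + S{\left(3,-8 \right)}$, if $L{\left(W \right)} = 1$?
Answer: $\frac{4687}{200} \approx 23.435$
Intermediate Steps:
$S{\left(Q,E \right)} = \frac{9 Q}{8}$ ($S{\left(Q,E \right)} = \frac{Q}{1} + \frac{Q}{8} = Q 1 + Q \frac{1}{8} = Q + \frac{Q}{8} = \frac{9 Q}{8}$)
$- \frac{472}{400} \left(-17\right) + S{\left(3,-8 \right)} = - \frac{472}{400} \left(-17\right) + \frac{9}{8} \cdot 3 = \left(-472\right) \frac{1}{400} \left(-17\right) + \frac{27}{8} = \left(- \frac{59}{50}\right) \left(-17\right) + \frac{27}{8} = \frac{1003}{50} + \frac{27}{8} = \frac{4687}{200}$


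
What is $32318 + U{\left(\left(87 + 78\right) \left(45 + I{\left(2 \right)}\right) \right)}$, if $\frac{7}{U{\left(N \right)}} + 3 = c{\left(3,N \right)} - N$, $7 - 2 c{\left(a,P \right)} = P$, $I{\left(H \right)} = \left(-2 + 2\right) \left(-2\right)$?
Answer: $\frac{51417937}{1591} \approx 32318.0$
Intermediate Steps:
$I{\left(H \right)} = 0$ ($I{\left(H \right)} = 0 \left(-2\right) = 0$)
$c{\left(a,P \right)} = \frac{7}{2} - \frac{P}{2}$
$U{\left(N \right)} = \frac{7}{\frac{1}{2} - \frac{3 N}{2}}$ ($U{\left(N \right)} = \frac{7}{-3 - \left(- \frac{7}{2} + \frac{3 N}{2}\right)} = \frac{7}{\frac{1}{2} - \frac{3 N}{2}}$)
$32318 + U{\left(\left(87 + 78\right) \left(45 + I{\left(2 \right)}\right) \right)} = 32318 - \frac{14}{-1 + 3 \left(87 + 78\right) \left(45 + 0\right)} = 32318 - \frac{14}{-1 + 3 \cdot 165 \cdot 45} = 32318 - \frac{14}{-1 + 3 \cdot 7425} = 32318 - \frac{14}{-1 + 22275} = 32318 - \frac{14}{22274} = 32318 - \frac{1}{1591} = \frac{51417937}{1591}$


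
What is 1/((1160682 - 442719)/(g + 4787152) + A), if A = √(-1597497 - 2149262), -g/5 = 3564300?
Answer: -9358179593124/636552727517359347305 - 169894227785104*I*√3746759/636552727517359347305 ≈ -1.4701e-8 - 0.00051662*I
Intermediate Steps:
g = -17821500 (g = -5*3564300 = -17821500)
A = I*√3746759 (A = √(-3746759) = I*√3746759 ≈ 1935.7*I)
1/((1160682 - 442719)/(g + 4787152) + A) = 1/((1160682 - 442719)/(-17821500 + 4787152) + I*√3746759) = 1/(717963/(-13034348) + I*√3746759) = 1/(717963*(-1/13034348) + I*√3746759) = 1/(-717963/13034348 + I*√3746759)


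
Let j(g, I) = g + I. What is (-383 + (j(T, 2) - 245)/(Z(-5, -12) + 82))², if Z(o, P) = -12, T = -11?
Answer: 183115024/1225 ≈ 1.4948e+5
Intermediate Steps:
j(g, I) = I + g
(-383 + (j(T, 2) - 245)/(Z(-5, -12) + 82))² = (-383 + ((2 - 11) - 245)/(-12 + 82))² = (-383 + (-9 - 245)/70)² = (-383 - 254*1/70)² = (-383 - 127/35)² = (-13532/35)² = 183115024/1225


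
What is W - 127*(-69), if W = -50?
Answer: 8713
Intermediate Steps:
W - 127*(-69) = -50 - 127*(-69) = -50 + 8763 = 8713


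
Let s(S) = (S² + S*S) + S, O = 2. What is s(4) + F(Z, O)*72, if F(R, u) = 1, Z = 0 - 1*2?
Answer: 108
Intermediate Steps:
Z = -2 (Z = 0 - 2 = -2)
s(S) = S + 2*S² (s(S) = (S² + S²) + S = 2*S² + S = S + 2*S²)
s(4) + F(Z, O)*72 = 4*(1 + 2*4) + 1*72 = 4*(1 + 8) + 72 = 4*9 + 72 = 36 + 72 = 108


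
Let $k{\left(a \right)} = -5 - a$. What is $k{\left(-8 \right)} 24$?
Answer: $72$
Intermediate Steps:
$k{\left(-8 \right)} 24 = \left(-5 - -8\right) 24 = \left(-5 + 8\right) 24 = 3 \cdot 24 = 72$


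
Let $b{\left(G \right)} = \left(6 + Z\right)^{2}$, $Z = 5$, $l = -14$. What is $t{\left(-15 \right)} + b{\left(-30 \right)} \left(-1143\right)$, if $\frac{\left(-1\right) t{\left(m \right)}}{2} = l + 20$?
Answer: $-138315$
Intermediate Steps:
$b{\left(G \right)} = 121$ ($b{\left(G \right)} = \left(6 + 5\right)^{2} = 11^{2} = 121$)
$t{\left(m \right)} = -12$ ($t{\left(m \right)} = - 2 \left(-14 + 20\right) = \left(-2\right) 6 = -12$)
$t{\left(-15 \right)} + b{\left(-30 \right)} \left(-1143\right) = -12 + 121 \left(-1143\right) = -12 - 138303 = -138315$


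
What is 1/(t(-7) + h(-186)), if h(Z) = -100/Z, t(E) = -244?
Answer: -93/22642 ≈ -0.0041074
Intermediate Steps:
1/(t(-7) + h(-186)) = 1/(-244 - 100/(-186)) = 1/(-244 - 100*(-1/186)) = 1/(-244 + 50/93) = 1/(-22642/93) = -93/22642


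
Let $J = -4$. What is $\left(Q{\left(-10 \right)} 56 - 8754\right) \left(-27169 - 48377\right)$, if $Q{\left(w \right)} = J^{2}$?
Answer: $593640468$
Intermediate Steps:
$Q{\left(w \right)} = 16$ ($Q{\left(w \right)} = \left(-4\right)^{2} = 16$)
$\left(Q{\left(-10 \right)} 56 - 8754\right) \left(-27169 - 48377\right) = \left(16 \cdot 56 - 8754\right) \left(-27169 - 48377\right) = \left(896 - 8754\right) \left(-75546\right) = \left(-7858\right) \left(-75546\right) = 593640468$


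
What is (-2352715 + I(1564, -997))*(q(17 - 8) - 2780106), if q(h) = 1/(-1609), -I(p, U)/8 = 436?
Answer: 10539745005262665/1609 ≈ 6.5505e+12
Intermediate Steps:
I(p, U) = -3488 (I(p, U) = -8*436 = -3488)
q(h) = -1/1609
(-2352715 + I(1564, -997))*(q(17 - 8) - 2780106) = (-2352715 - 3488)*(-1/1609 - 2780106) = -2356203*(-4473190555/1609) = 10539745005262665/1609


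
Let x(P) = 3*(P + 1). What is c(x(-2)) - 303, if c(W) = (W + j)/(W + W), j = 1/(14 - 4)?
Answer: -18151/60 ≈ -302.52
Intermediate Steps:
j = ⅒ (j = 1/10 = ⅒ ≈ 0.10000)
x(P) = 3 + 3*P (x(P) = 3*(1 + P) = 3 + 3*P)
c(W) = (⅒ + W)/(2*W) (c(W) = (W + ⅒)/(W + W) = (⅒ + W)/((2*W)) = (⅒ + W)*(1/(2*W)) = (⅒ + W)/(2*W))
c(x(-2)) - 303 = (1 + 10*(3 + 3*(-2)))/(20*(3 + 3*(-2))) - 303 = (1 + 10*(3 - 6))/(20*(3 - 6)) - 303 = (1/20)*(1 + 10*(-3))/(-3) - 303 = (1/20)*(-⅓)*(1 - 30) - 303 = (1/20)*(-⅓)*(-29) - 303 = 29/60 - 303 = -18151/60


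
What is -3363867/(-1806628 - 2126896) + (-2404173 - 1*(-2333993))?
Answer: -276051350453/3933524 ≈ -70179.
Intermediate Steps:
-3363867/(-1806628 - 2126896) + (-2404173 - 1*(-2333993)) = -3363867/(-3933524) + (-2404173 + 2333993) = -3363867*(-1/3933524) - 70180 = 3363867/3933524 - 70180 = -276051350453/3933524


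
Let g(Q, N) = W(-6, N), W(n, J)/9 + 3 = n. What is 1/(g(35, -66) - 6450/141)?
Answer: -47/5957 ≈ -0.0078899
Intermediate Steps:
W(n, J) = -27 + 9*n
g(Q, N) = -81 (g(Q, N) = -27 + 9*(-6) = -27 - 54 = -81)
1/(g(35, -66) - 6450/141) = 1/(-81 - 6450/141) = 1/(-81 - 6450*1/141) = 1/(-81 - 2150/47) = 1/(-5957/47) = -47/5957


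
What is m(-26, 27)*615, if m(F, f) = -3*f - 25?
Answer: -65190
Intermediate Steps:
m(F, f) = -25 - 3*f
m(-26, 27)*615 = (-25 - 3*27)*615 = (-25 - 81)*615 = -106*615 = -65190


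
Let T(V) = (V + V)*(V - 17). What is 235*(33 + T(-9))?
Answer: 117735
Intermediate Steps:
T(V) = 2*V*(-17 + V) (T(V) = (2*V)*(-17 + V) = 2*V*(-17 + V))
235*(33 + T(-9)) = 235*(33 + 2*(-9)*(-17 - 9)) = 235*(33 + 2*(-9)*(-26)) = 235*(33 + 468) = 235*501 = 117735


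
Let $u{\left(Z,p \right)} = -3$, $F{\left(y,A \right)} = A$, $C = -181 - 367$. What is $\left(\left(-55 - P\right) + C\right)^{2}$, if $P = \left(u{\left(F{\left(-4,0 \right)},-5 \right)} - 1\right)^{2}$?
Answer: $383161$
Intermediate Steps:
$C = -548$
$P = 16$ ($P = \left(-3 - 1\right)^{2} = \left(-4\right)^{2} = 16$)
$\left(\left(-55 - P\right) + C\right)^{2} = \left(\left(-55 - 16\right) - 548\right)^{2} = \left(-71 - 548\right)^{2} = \left(-619\right)^{2} = 383161$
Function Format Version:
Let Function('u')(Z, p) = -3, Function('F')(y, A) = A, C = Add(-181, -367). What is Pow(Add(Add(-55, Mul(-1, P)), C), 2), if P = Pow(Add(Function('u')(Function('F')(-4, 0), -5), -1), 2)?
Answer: 383161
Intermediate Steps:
C = -548
P = 16 (P = Pow(Add(-3, -1), 2) = Pow(-4, 2) = 16)
Pow(Add(Add(-55, Mul(-1, P)), C), 2) = Pow(Add(Add(-55, Mul(-1, 16)), -548), 2) = Pow(Add(Add(-55, -16), -548), 2) = Pow(Add(-71, -548), 2) = Pow(-619, 2) = 383161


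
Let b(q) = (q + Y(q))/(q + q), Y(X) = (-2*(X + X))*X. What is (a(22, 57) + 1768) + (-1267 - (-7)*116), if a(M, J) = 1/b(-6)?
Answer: 32827/25 ≈ 1313.1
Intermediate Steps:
Y(X) = -4*X**2 (Y(X) = (-4*X)*X = -4*X**2)
b(q) = (q - 4*q**2)/(2*q) (b(q) = (q - 4*q**2)/(q + q) = (q - 4*q**2)/((2*q)) = (q - 4*q**2)*(1/(2*q)) = (q - 4*q**2)/(2*q))
a(M, J) = 2/25 (a(M, J) = 1/(1/2 - 2*(-6)) = 1/(1/2 + 12) = 1/(25/2) = 2/25)
(a(22, 57) + 1768) + (-1267 - (-7)*116) = (2/25 + 1768) + (-1267 - (-7)*116) = 44202/25 + (-1267 - 1*(-812)) = 44202/25 + (-1267 + 812) = 44202/25 - 455 = 32827/25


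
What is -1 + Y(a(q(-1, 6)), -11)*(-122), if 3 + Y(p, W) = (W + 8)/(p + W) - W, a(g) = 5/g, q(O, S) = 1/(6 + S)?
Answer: -47507/49 ≈ -969.53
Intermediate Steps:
Y(p, W) = -3 - W + (8 + W)/(W + p) (Y(p, W) = -3 + ((W + 8)/(p + W) - W) = -3 + ((8 + W)/(W + p) - W) = -3 + (-W + (8 + W)/(W + p)) = -3 - W + (8 + W)/(W + p))
-1 + Y(a(q(-1, 6)), -11)*(-122) = -1 + ((8 - 1*(-11)² - 15/(1/(6 + 6)) - 2*(-11) - 1*(-11)*5/(1/(6 + 6)))/(-11 + 5/(1/(6 + 6))))*(-122) = -1 + ((8 - 1*121 - 15/(1/12) + 22 - 1*(-11)*5/(1/12))/(-11 + 5/(1/12)))*(-122) = -1 + ((8 - 121 - 15/1/12 + 22 - 1*(-11)*5/(1/12))/(-11 + 5/(1/12)))*(-122) = -1 + ((8 - 121 - 15*12 + 22 - 1*(-11)*5*12)/(-11 + 5*12))*(-122) = -1 + ((8 - 121 - 3*60 + 22 - 1*(-11)*60)/(-11 + 60))*(-122) = -1 + ((8 - 121 - 180 + 22 + 660)/49)*(-122) = -1 + ((1/49)*389)*(-122) = -1 + (389/49)*(-122) = -1 - 47458/49 = -47507/49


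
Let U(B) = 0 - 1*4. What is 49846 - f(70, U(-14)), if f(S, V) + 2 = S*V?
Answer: 50128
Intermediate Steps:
U(B) = -4 (U(B) = 0 - 4 = -4)
f(S, V) = -2 + S*V
49846 - f(70, U(-14)) = 49846 - (-2 + 70*(-4)) = 49846 - (-2 - 280) = 49846 - 1*(-282) = 49846 + 282 = 50128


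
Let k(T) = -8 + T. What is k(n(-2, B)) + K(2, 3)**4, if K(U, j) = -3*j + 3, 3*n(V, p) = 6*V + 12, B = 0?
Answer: 1288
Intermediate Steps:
n(V, p) = 4 + 2*V (n(V, p) = (6*V + 12)/3 = (12 + 6*V)/3 = 4 + 2*V)
K(U, j) = 3 - 3*j
k(n(-2, B)) + K(2, 3)**4 = (-8 + (4 + 2*(-2))) + (3 - 3*3)**4 = (-8 + (4 - 4)) + (3 - 9)**4 = (-8 + 0) + (-6)**4 = -8 + 1296 = 1288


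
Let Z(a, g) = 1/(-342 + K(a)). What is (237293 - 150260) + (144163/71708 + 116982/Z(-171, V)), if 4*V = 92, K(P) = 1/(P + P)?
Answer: -54390652079767/1362452 ≈ -3.9921e+7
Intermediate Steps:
K(P) = 1/(2*P)
V = 23 (V = (¼)*92 = 23)
Z(a, g) = 1/(-342 + 1/(2*a))
(237293 - 150260) + (144163/71708 + 116982/Z(-171, V)) = (237293 - 150260) + (144163/71708 + 116982/((-2*(-171)/(-1 + 684*(-171))))) = 87033 + (144163*(1/71708) + 116982/((-2*(-171)/(-1 - 116964)))) = 87033 + (144163/71708 + 116982/((-2*(-171)/(-116965)))) = 87033 + (144163/71708 + 116982/((-2*(-171)*(-1/116965)))) = 87033 + (144163/71708 + 116982/(-342/116965)) = 87033 + (144163/71708 + 116982*(-116965/342)) = 87033 + (144163/71708 - 760155535/19) = 87033 - 54509230364683/1362452 = -54390652079767/1362452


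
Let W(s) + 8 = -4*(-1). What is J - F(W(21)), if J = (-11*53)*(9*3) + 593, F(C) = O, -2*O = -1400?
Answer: -15848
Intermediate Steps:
O = 700 (O = -1/2*(-1400) = 700)
W(s) = -4 (W(s) = -8 - 4*(-1) = -8 + 4 = -4)
F(C) = 700
J = -15148 (J = -583*27 + 593 = -15741 + 593 = -15148)
J - F(W(21)) = -15148 - 1*700 = -15148 - 700 = -15848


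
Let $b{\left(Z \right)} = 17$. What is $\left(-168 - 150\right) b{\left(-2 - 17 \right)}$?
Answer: $-5406$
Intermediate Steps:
$\left(-168 - 150\right) b{\left(-2 - 17 \right)} = \left(-168 - 150\right) 17 = \left(-318\right) 17 = -5406$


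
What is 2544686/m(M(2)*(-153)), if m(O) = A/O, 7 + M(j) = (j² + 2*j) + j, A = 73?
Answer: -1168010874/73 ≈ -1.6000e+7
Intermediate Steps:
M(j) = -7 + j² + 3*j (M(j) = -7 + ((j² + 2*j) + j) = -7 + (j² + 3*j) = -7 + j² + 3*j)
m(O) = 73/O
2544686/m(M(2)*(-153)) = 2544686/((73/(((-7 + 2² + 3*2)*(-153))))) = 2544686/((73/(((-7 + 4 + 6)*(-153))))) = 2544686/((73/((3*(-153))))) = 2544686/((73/(-459))) = 2544686/((73*(-1/459))) = 2544686/(-73/459) = 2544686*(-459/73) = -1168010874/73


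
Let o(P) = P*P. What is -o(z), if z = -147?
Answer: -21609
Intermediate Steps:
o(P) = P**2
-o(z) = -1*(-147)**2 = -1*21609 = -21609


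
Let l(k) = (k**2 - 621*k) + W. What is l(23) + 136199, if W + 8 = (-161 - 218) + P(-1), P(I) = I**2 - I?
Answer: 122060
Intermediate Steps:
W = -385 (W = -8 + ((-161 - 218) - (-1 - 1)) = -8 + (-379 - 1*(-2)) = -8 + (-379 + 2) = -8 - 377 = -385)
l(k) = -385 + k**2 - 621*k (l(k) = (k**2 - 621*k) - 385 = -385 + k**2 - 621*k)
l(23) + 136199 = (-385 + 23**2 - 621*23) + 136199 = (-385 + 529 - 14283) + 136199 = -14139 + 136199 = 122060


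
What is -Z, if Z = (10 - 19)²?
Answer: -81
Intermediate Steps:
Z = 81 (Z = (-9)² = 81)
-Z = -1*81 = -81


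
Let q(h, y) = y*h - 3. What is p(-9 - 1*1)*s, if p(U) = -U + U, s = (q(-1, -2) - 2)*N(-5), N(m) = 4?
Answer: 0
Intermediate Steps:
q(h, y) = -3 + h*y (q(h, y) = h*y - 3 = -3 + h*y)
s = -12 (s = ((-3 - 1*(-2)) - 2)*4 = ((-3 + 2) - 2)*4 = (-1 - 2)*4 = -3*4 = -12)
p(U) = 0
p(-9 - 1*1)*s = 0*(-12) = 0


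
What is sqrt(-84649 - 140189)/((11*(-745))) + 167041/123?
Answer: 167041/123 - 3*I*sqrt(24982)/8195 ≈ 1358.1 - 0.057861*I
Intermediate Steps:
sqrt(-84649 - 140189)/((11*(-745))) + 167041/123 = sqrt(-224838)/(-8195) + 167041*(1/123) = (3*I*sqrt(24982))*(-1/8195) + 167041/123 = -3*I*sqrt(24982)/8195 + 167041/123 = 167041/123 - 3*I*sqrt(24982)/8195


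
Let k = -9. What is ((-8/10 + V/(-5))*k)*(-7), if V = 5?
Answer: -567/5 ≈ -113.40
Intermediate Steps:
((-8/10 + V/(-5))*k)*(-7) = ((-8/10 + 5/(-5))*(-9))*(-7) = ((-8*1/10 + 5*(-1/5))*(-9))*(-7) = ((-4/5 - 1)*(-9))*(-7) = -9/5*(-9)*(-7) = (81/5)*(-7) = -567/5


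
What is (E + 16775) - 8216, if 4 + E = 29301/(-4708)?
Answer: 40247639/4708 ≈ 8548.8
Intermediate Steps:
E = -48133/4708 (E = -4 + 29301/(-4708) = -4 + 29301*(-1/4708) = -4 - 29301/4708 = -48133/4708 ≈ -10.224)
(E + 16775) - 8216 = (-48133/4708 + 16775) - 8216 = 78928567/4708 - 8216 = 40247639/4708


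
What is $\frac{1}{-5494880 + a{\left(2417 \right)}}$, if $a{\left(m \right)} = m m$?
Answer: $\frac{1}{347009} \approx 2.8818 \cdot 10^{-6}$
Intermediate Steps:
$a{\left(m \right)} = m^{2}$
$\frac{1}{-5494880 + a{\left(2417 \right)}} = \frac{1}{-5494880 + 2417^{2}} = \frac{1}{-5494880 + 5841889} = \frac{1}{347009}$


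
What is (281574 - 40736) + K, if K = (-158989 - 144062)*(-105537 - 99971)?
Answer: 62279645746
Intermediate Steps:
K = 62279404908 (K = -303051*(-205508) = 62279404908)
(281574 - 40736) + K = (281574 - 40736) + 62279404908 = 240838 + 62279404908 = 62279645746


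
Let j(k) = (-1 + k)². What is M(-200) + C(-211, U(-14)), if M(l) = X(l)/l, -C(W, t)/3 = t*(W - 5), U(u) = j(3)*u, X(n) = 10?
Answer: -725761/20 ≈ -36288.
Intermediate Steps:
U(u) = 4*u (U(u) = (-1 + 3)²*u = 2²*u = 4*u)
C(W, t) = -3*t*(-5 + W) (C(W, t) = -3*t*(W - 5) = -3*t*(-5 + W))
M(l) = 10/l
M(-200) + C(-211, U(-14)) = 10/(-200) + 3*(4*(-14))*(5 - 1*(-211)) = 10*(-1/200) + 3*(-56)*(5 + 211) = -1/20 + 3*(-56)*216 = -1/20 - 36288 = -725761/20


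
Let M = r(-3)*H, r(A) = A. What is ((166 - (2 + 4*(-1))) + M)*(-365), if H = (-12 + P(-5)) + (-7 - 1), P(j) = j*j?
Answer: -55845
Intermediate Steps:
P(j) = j**2
H = 5 (H = (-12 + (-5)**2) + (-7 - 1) = (-12 + 25) - 8 = 13 - 8 = 5)
M = -15 (M = -3*5 = -15)
((166 - (2 + 4*(-1))) + M)*(-365) = ((166 - (2 + 4*(-1))) - 15)*(-365) = ((166 - (2 - 4)) - 15)*(-365) = ((166 - 1*(-2)) - 15)*(-365) = ((166 + 2) - 15)*(-365) = (168 - 15)*(-365) = 153*(-365) = -55845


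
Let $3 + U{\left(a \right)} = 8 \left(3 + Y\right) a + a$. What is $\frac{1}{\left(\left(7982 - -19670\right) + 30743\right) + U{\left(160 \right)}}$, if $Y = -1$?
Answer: $\frac{1}{61112} \approx 1.6363 \cdot 10^{-5}$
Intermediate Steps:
$U{\left(a \right)} = -3 + 17 a$ ($U{\left(a \right)} = -3 + \left(8 \left(3 - 1\right) a + a\right) = -3 + \left(8 \cdot 2 a + a\right) = -3 + \left(16 a + a\right) = -3 + 17 a$)
$\frac{1}{\left(\left(7982 - -19670\right) + 30743\right) + U{\left(160 \right)}} = \frac{1}{\left(\left(7982 - -19670\right) + 30743\right) + \left(-3 + 17 \cdot 160\right)} = \frac{1}{\left(\left(7982 + 19670\right) + 30743\right) + \left(-3 + 2720\right)} = \frac{1}{\left(27652 + 30743\right) + 2717} = \frac{1}{58395 + 2717} = \frac{1}{61112}$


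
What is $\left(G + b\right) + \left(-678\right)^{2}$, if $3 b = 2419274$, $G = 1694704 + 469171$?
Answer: $\frac{10289951}{3} \approx 3.43 \cdot 10^{6}$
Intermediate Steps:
$G = 2163875$
$b = \frac{2419274}{3}$ ($b = \frac{1}{3} \cdot 2419274 = \frac{2419274}{3} \approx 8.0643 \cdot 10^{5}$)
$\left(G + b\right) + \left(-678\right)^{2} = \left(2163875 + \frac{2419274}{3}\right) + \left(-678\right)^{2} = \frac{8910899}{3} + 459684 = \frac{10289951}{3}$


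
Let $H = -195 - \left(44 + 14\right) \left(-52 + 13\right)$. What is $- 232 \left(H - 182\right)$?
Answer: $-437320$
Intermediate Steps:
$H = 2067$ ($H = -195 - 58 \left(-39\right) = -195 - -2262 = -195 + 2262 = 2067$)
$- 232 \left(H - 182\right) = - 232 \left(2067 - 182\right) = \left(-232\right) 1885 = -437320$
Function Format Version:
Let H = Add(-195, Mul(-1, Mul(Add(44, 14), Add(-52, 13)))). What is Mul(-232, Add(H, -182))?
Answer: -437320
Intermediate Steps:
H = 2067 (H = Add(-195, Mul(-1, Mul(58, -39))) = Add(-195, Mul(-1, -2262)) = Add(-195, 2262) = 2067)
Mul(-232, Add(H, -182)) = Mul(-232, Add(2067, -182)) = Mul(-232, 1885) = -437320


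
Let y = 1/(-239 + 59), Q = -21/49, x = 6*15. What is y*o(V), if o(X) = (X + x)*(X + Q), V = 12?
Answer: -459/70 ≈ -6.5571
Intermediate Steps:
x = 90
Q = -3/7 (Q = -21*1/49 = -3/7 ≈ -0.42857)
o(X) = (90 + X)*(-3/7 + X) (o(X) = (X + 90)*(X - 3/7) = (90 + X)*(-3/7 + X))
y = -1/180 (y = 1/(-180) = -1/180 ≈ -0.0055556)
y*o(V) = -(-270/7 + 12² + (627/7)*12)/180 = -(-270/7 + 144 + 7524/7)/180 = -1/180*8262/7 = -459/70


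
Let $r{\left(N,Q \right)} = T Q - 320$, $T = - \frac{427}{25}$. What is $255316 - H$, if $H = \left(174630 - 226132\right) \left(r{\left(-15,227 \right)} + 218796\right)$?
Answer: $\frac{276313119342}{25} \approx 1.1053 \cdot 10^{10}$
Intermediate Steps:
$T = - \frac{427}{25}$ ($T = \left(-427\right) \frac{1}{25} = - \frac{427}{25} \approx -17.08$)
$r{\left(N,Q \right)} = -320 - \frac{427 Q}{25}$ ($r{\left(N,Q \right)} = - \frac{427 Q}{25} - 320 = -320 - \frac{427 Q}{25}$)
$H = - \frac{276306736442}{25}$ ($H = \left(174630 - 226132\right) \left(\left(-320 - \frac{96929}{25}\right) + 218796\right) = - 51502 \left(\left(-320 - \frac{96929}{25}\right) + 218796\right) = - 51502 \left(- \frac{104929}{25} + 218796\right) = \left(-51502\right) \frac{5364971}{25} = - \frac{276306736442}{25} \approx -1.1052 \cdot 10^{10}$)
$255316 - H = 255316 - - \frac{276306736442}{25} = 255316 + \frac{276306736442}{25} = \frac{276313119342}{25}$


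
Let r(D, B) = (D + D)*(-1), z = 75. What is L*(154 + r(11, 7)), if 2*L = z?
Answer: 4950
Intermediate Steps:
L = 75/2 (L = (1/2)*75 = 75/2 ≈ 37.500)
r(D, B) = -2*D (r(D, B) = (2*D)*(-1) = -2*D)
L*(154 + r(11, 7)) = 75*(154 - 2*11)/2 = 75*(154 - 22)/2 = (75/2)*132 = 4950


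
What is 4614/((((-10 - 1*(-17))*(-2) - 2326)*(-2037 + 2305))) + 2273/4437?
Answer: 78053969/154585080 ≈ 0.50493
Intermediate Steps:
4614/((((-10 - 1*(-17))*(-2) - 2326)*(-2037 + 2305))) + 2273/4437 = 4614/((((-10 + 17)*(-2) - 2326)*268)) + 2273*(1/4437) = 4614/(((7*(-2) - 2326)*268)) + 2273/4437 = 4614/(((-14 - 2326)*268)) + 2273/4437 = 4614/((-2340*268)) + 2273/4437 = 4614/(-627120) + 2273/4437 = 4614*(-1/627120) + 2273/4437 = -769/104520 + 2273/4437 = 78053969/154585080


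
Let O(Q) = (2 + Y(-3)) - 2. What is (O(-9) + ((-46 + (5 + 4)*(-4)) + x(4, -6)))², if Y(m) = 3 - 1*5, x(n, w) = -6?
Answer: 8100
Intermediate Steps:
Y(m) = -2 (Y(m) = 3 - 5 = -2)
O(Q) = -2 (O(Q) = (2 - 2) - 2 = 0 - 2 = -2)
(O(-9) + ((-46 + (5 + 4)*(-4)) + x(4, -6)))² = (-2 + ((-46 + (5 + 4)*(-4)) - 6))² = (-2 + ((-46 + 9*(-4)) - 6))² = (-2 + ((-46 - 36) - 6))² = (-2 + (-82 - 6))² = (-2 - 88)² = (-90)² = 8100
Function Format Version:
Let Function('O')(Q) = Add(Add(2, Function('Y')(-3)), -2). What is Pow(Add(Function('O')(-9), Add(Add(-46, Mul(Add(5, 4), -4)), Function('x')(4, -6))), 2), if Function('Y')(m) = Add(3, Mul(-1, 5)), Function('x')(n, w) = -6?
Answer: 8100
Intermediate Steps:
Function('Y')(m) = -2 (Function('Y')(m) = Add(3, -5) = -2)
Function('O')(Q) = -2 (Function('O')(Q) = Add(Add(2, -2), -2) = Add(0, -2) = -2)
Pow(Add(Function('O')(-9), Add(Add(-46, Mul(Add(5, 4), -4)), Function('x')(4, -6))), 2) = Pow(Add(-2, Add(Add(-46, Mul(Add(5, 4), -4)), -6)), 2) = Pow(Add(-2, Add(Add(-46, Mul(9, -4)), -6)), 2) = Pow(Add(-2, Add(Add(-46, -36), -6)), 2) = Pow(Add(-2, Add(-82, -6)), 2) = Pow(Add(-2, -88), 2) = Pow(-90, 2) = 8100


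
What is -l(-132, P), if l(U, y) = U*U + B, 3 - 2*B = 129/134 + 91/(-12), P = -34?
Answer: -28025527/1608 ≈ -17429.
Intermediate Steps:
B = 7735/1608 (B = 3/2 - (129/134 + 91/(-12))/2 = 3/2 - (129*(1/134) + 91*(-1/12))/2 = 3/2 - (129/134 - 91/12)/2 = 3/2 - ½*(-5323/804) = 3/2 + 5323/1608 = 7735/1608 ≈ 4.8103)
l(U, y) = 7735/1608 + U² (l(U, y) = U*U + 7735/1608 = U² + 7735/1608 = 7735/1608 + U²)
-l(-132, P) = -(7735/1608 + (-132)²) = -(7735/1608 + 17424) = -1*28025527/1608 = -28025527/1608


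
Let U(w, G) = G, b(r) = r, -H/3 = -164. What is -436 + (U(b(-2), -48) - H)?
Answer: -976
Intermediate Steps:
H = 492 (H = -3*(-164) = 492)
-436 + (U(b(-2), -48) - H) = -436 + (-48 - 1*492) = -436 + (-48 - 492) = -436 - 540 = -976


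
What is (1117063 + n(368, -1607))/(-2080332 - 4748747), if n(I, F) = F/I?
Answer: -411077577/2513101072 ≈ -0.16357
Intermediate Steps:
(1117063 + n(368, -1607))/(-2080332 - 4748747) = (1117063 - 1607/368)/(-2080332 - 4748747) = (1117063 - 1607*1/368)/(-6829079) = (1117063 - 1607/368)*(-1/6829079) = (411077577/368)*(-1/6829079) = -411077577/2513101072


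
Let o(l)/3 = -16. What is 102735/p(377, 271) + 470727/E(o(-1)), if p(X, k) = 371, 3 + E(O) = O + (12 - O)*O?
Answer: 42158856/362467 ≈ 116.31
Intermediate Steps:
o(l) = -48 (o(l) = 3*(-16) = -48)
E(O) = -3 + O + O*(12 - O) (E(O) = -3 + (O + (12 - O)*O) = -3 + (O + O*(12 - O)) = -3 + O + O*(12 - O))
102735/p(377, 271) + 470727/E(o(-1)) = 102735/371 + 470727/(-3 - 1*(-48)**2 + 13*(-48)) = 102735*(1/371) + 470727/(-3 - 1*2304 - 624) = 102735/371 + 470727/(-3 - 2304 - 624) = 102735/371 + 470727/(-2931) = 102735/371 + 470727*(-1/2931) = 102735/371 - 156909/977 = 42158856/362467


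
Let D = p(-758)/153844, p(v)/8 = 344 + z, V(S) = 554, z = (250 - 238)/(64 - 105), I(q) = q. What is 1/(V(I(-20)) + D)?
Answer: 1576901/873631338 ≈ 0.0018050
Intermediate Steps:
z = -12/41 (z = 12/(-41) = 12*(-1/41) = -12/41 ≈ -0.29268)
p(v) = 112736/41 (p(v) = 8*(344 - 12/41) = 8*(14092/41) = 112736/41)
D = 28184/1576901 (D = (112736/41)/153844 = (112736/41)*(1/153844) = 28184/1576901 ≈ 0.017873)
1/(V(I(-20)) + D) = 1/(554 + 28184/1576901) = 1/(873631338/1576901) = 1576901/873631338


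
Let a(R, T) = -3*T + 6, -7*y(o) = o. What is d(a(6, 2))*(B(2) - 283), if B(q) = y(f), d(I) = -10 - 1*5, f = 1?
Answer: 29730/7 ≈ 4247.1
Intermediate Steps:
y(o) = -o/7
a(R, T) = 6 - 3*T
d(I) = -15 (d(I) = -10 - 5 = -15)
B(q) = -⅐ (B(q) = -⅐*1 = -⅐)
d(a(6, 2))*(B(2) - 283) = -15*(-⅐ - 283) = -15*(-1982/7) = 29730/7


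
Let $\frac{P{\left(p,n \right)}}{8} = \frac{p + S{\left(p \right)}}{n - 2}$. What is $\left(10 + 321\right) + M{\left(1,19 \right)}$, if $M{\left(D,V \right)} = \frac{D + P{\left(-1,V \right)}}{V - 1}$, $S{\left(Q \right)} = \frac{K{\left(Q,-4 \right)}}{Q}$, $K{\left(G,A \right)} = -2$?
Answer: $\frac{101311}{306} \approx 331.08$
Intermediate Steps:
$S{\left(Q \right)} = - \frac{2}{Q}$
$P{\left(p,n \right)} = \frac{8 \left(p - \frac{2}{p}\right)}{-2 + n}$ ($P{\left(p,n \right)} = 8 \frac{p - \frac{2}{p}}{n - 2} = 8 \frac{p - \frac{2}{p}}{-2 + n} = \frac{8 \left(p - \frac{2}{p}\right)}{-2 + n}$)
$M{\left(D,V \right)} = \frac{D + \frac{8}{-2 + V}}{-1 + V}$ ($M{\left(D,V \right)} = \frac{D + \frac{8 \left(-2 + \left(-1\right)^{2}\right)}{\left(-1\right) \left(-2 + V\right)}}{V - 1} = \frac{D + 8 \left(-1\right) \frac{1}{-2 + V} \left(-2 + 1\right)}{-1 + V} = \frac{D + 8 \left(-1\right) \frac{1}{-2 + V} \left(-1\right)}{-1 + V} = \frac{D + \frac{8}{-2 + V}}{-1 + V}$)
$\left(10 + 321\right) + M{\left(1,19 \right)} = \left(10 + 321\right) + \frac{8 + 1 \left(-2 + 19\right)}{\left(-1 + 19\right) \left(-2 + 19\right)} = 331 + \frac{8 + 1 \cdot 17}{18 \cdot 17} = 331 + \frac{1}{18} \cdot \frac{1}{17} \left(8 + 17\right) = 331 + \frac{1}{18} \cdot \frac{1}{17} \cdot 25 = 331 + \frac{25}{306} = \frac{101311}{306}$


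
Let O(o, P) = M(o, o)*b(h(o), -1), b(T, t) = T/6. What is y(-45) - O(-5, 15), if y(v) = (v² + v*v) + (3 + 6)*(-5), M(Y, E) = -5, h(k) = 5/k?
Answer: 24025/6 ≈ 4004.2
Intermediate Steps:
b(T, t) = T/6 (b(T, t) = T*(⅙) = T/6)
O(o, P) = -25/(6*o) (O(o, P) = -5*5/o/6 = -25/(6*o))
y(v) = -45 + 2*v² (y(v) = (v² + v²) + 9*(-5) = 2*v² - 45 = -45 + 2*v²)
y(-45) - O(-5, 15) = (-45 + 2*(-45)²) - (-25)/(6*(-5)) = (-45 + 2*2025) - (-25)*(-1)/(6*5) = (-45 + 4050) - 1*⅚ = 4005 - ⅚ = 24025/6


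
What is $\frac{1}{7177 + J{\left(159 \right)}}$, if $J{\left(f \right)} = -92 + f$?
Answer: $\frac{1}{7244} \approx 0.00013805$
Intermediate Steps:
$\frac{1}{7177 + J{\left(159 \right)}} = \frac{1}{7177 + \left(-92 + 159\right)} = \frac{1}{7177 + 67} = \frac{1}{7244}$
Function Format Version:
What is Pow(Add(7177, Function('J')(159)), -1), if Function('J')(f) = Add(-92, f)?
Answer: Rational(1, 7244) ≈ 0.00013805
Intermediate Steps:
Pow(Add(7177, Function('J')(159)), -1) = Pow(Add(7177, Add(-92, 159)), -1) = Pow(Add(7177, 67), -1) = Pow(7244, -1) = Rational(1, 7244)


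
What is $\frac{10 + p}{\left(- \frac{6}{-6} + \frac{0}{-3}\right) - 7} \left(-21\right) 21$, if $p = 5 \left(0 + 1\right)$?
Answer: $\frac{2205}{2} \approx 1102.5$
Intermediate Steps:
$p = 5$ ($p = 5 \cdot 1 = 5$)
$\frac{10 + p}{\left(- \frac{6}{-6} + \frac{0}{-3}\right) - 7} \left(-21\right) 21 = \frac{10 + 5}{\left(- \frac{6}{-6} + \frac{0}{-3}\right) - 7} \left(-21\right) 21 = \frac{15}{\left(\left(-6\right) \left(- \frac{1}{6}\right) + 0 \left(- \frac{1}{3}\right)\right) - 7} \left(-21\right) 21 = \frac{15}{\left(1 + 0\right) - 7} \left(-21\right) 21 = \frac{15}{1 - 7} \left(-21\right) 21 = \frac{15}{-6} \left(-21\right) 21 = 15 \left(- \frac{1}{6}\right) \left(-21\right) 21 = \left(- \frac{5}{2}\right) \left(-21\right) 21 = \frac{105}{2} \cdot 21 = \frac{2205}{2}$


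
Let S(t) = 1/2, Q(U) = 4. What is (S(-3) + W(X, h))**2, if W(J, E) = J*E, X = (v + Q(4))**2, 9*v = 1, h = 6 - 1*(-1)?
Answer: 370447009/26244 ≈ 14116.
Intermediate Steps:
h = 7 (h = 6 + 1 = 7)
v = 1/9 (v = (1/9)*1 = 1/9 ≈ 0.11111)
X = 1369/81 (X = (1/9 + 4)**2 = (37/9)**2 = 1369/81 ≈ 16.901)
W(J, E) = E*J
S(t) = 1/2
(S(-3) + W(X, h))**2 = (1/2 + 7*(1369/81))**2 = (1/2 + 9583/81)**2 = (19247/162)**2 = 370447009/26244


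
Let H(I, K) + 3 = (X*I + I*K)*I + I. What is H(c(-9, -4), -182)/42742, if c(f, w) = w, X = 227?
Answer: 713/42742 ≈ 0.016681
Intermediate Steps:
H(I, K) = -3 + I + I*(227*I + I*K) (H(I, K) = -3 + ((227*I + I*K)*I + I) = -3 + (I*(227*I + I*K) + I) = -3 + (I + I*(227*I + I*K)) = -3 + I + I*(227*I + I*K))
H(c(-9, -4), -182)/42742 = (-3 - 4 + 227*(-4)² - 182*(-4)²)/42742 = (-3 - 4 + 227*16 - 182*16)*(1/42742) = (-3 - 4 + 3632 - 2912)*(1/42742) = 713*(1/42742) = 713/42742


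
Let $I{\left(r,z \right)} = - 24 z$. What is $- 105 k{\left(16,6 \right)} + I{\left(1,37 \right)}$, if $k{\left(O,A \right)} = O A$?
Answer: $-10968$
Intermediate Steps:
$k{\left(O,A \right)} = A O$
$- 105 k{\left(16,6 \right)} + I{\left(1,37 \right)} = - 105 \cdot 6 \cdot 16 - 888 = \left(-105\right) 96 - 888 = -10080 - 888 = -10968$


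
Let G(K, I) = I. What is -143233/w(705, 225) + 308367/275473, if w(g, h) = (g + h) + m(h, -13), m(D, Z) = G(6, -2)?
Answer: -39170659633/255638944 ≈ -153.23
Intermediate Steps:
m(D, Z) = -2
w(g, h) = -2 + g + h (w(g, h) = (g + h) - 2 = -2 + g + h)
-143233/w(705, 225) + 308367/275473 = -143233/(-2 + 705 + 225) + 308367/275473 = -143233/928 + 308367*(1/275473) = -143233*1/928 + 308367/275473 = -143233/928 + 308367/275473 = -39170659633/255638944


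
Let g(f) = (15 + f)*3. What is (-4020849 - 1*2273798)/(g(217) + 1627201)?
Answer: -6294647/1627897 ≈ -3.8667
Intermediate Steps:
g(f) = 45 + 3*f
(-4020849 - 1*2273798)/(g(217) + 1627201) = (-4020849 - 1*2273798)/((45 + 3*217) + 1627201) = (-4020849 - 2273798)/((45 + 651) + 1627201) = -6294647/(696 + 1627201) = -6294647/1627897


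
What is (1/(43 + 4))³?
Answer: 1/103823 ≈ 9.6318e-6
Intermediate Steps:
(1/(43 + 4))³ = (1/47)³ = 1/103823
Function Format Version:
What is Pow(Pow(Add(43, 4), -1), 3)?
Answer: Rational(1, 103823) ≈ 9.6318e-6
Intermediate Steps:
Pow(Pow(Add(43, 4), -1), 3) = Pow(Pow(47, -1), 3) = Pow(Rational(1, 47), 3) = Rational(1, 103823)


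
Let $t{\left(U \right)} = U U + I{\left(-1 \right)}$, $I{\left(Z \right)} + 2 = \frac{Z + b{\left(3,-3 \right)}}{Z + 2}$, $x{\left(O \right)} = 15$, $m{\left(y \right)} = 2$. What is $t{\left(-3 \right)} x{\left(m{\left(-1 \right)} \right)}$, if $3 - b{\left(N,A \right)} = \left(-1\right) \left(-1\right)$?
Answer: $120$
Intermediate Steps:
$b{\left(N,A \right)} = 2$ ($b{\left(N,A \right)} = 3 - \left(-1\right) \left(-1\right) = 3 - 1 = 2$)
$I{\left(Z \right)} = -1$ ($I{\left(Z \right)} = -2 + \frac{Z + 2}{Z + 2} = -2 + \frac{2 + Z}{2 + Z} = -2 + 1 = -1$)
$t{\left(U \right)} = -1 + U^{2}$ ($t{\left(U \right)} = U U - 1 = U^{2} - 1 = -1 + U^{2}$)
$t{\left(-3 \right)} x{\left(m{\left(-1 \right)} \right)} = \left(-1 + \left(-3\right)^{2}\right) 15 = \left(-1 + 9\right) 15 = 8 \cdot 15 = 120$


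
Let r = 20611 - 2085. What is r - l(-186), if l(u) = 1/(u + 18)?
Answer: 3112369/168 ≈ 18526.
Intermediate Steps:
r = 18526
l(u) = 1/(18 + u)
r - l(-186) = 18526 - 1/(18 - 186) = 18526 - 1/(-168) = 18526 - 1*(-1/168) = 18526 + 1/168 = 3112369/168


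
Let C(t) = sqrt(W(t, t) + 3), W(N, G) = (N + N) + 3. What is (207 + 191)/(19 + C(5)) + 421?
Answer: 10081/23 ≈ 438.30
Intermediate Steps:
W(N, G) = 3 + 2*N (W(N, G) = 2*N + 3 = 3 + 2*N)
C(t) = sqrt(6 + 2*t) (C(t) = sqrt((3 + 2*t) + 3) = sqrt(6 + 2*t))
(207 + 191)/(19 + C(5)) + 421 = (207 + 191)/(19 + sqrt(6 + 2*5)) + 421 = 398/(19 + sqrt(6 + 10)) + 421 = 398/(19 + sqrt(16)) + 421 = 398/(19 + 4) + 421 = 398/23 + 421 = 10081/23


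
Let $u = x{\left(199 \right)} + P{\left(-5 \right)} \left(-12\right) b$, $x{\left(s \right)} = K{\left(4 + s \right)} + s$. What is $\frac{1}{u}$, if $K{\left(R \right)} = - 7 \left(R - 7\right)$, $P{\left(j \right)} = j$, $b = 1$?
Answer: $- \frac{1}{1113} \approx -0.00089847$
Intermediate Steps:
$K{\left(R \right)} = 49 - 7 R$ ($K{\left(R \right)} = - 7 \left(-7 + R\right) = 49 - 7 R$)
$x{\left(s \right)} = 21 - 6 s$ ($x{\left(s \right)} = \left(49 - 7 \left(4 + s\right)\right) + s = \left(49 - \left(28 + 7 s\right)\right) + s = \left(21 - 7 s\right) + s = 21 - 6 s$)
$u = -1113$ ($u = \left(21 - 1194\right) + \left(-5\right) \left(-12\right) 1 = \left(21 - 1194\right) + 60 \cdot 1 = -1173 + 60 = -1113$)
$\frac{1}{u} = \frac{1}{-1113} = - \frac{1}{1113}$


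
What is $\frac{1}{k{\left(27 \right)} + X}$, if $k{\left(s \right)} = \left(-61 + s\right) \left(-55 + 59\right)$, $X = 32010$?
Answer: $\frac{1}{31874} \approx 3.1374 \cdot 10^{-5}$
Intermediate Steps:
$k{\left(s \right)} = -244 + 4 s$ ($k{\left(s \right)} = \left(-61 + s\right) 4 = -244 + 4 s$)
$\frac{1}{k{\left(27 \right)} + X} = \frac{1}{\left(-244 + 4 \cdot 27\right) + 32010} = \frac{1}{\left(-244 + 108\right) + 32010} = \frac{1}{-136 + 32010} = \frac{1}{31874}$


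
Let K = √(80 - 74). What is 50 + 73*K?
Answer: 50 + 73*√6 ≈ 228.81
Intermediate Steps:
K = √6 ≈ 2.4495
50 + 73*K = 50 + 73*√6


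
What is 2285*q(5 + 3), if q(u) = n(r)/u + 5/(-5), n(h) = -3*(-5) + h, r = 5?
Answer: 6855/2 ≈ 3427.5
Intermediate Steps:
n(h) = 15 + h
q(u) = -1 + 20/u (q(u) = (15 + 5)/u + 5/(-5) = 20/u + 5*(-⅕) = 20/u - 1 = -1 + 20/u)
2285*q(5 + 3) = 2285*((20 - (5 + 3))/(5 + 3)) = 2285*((20 - 1*8)/8) = 2285*((20 - 8)/8) = 2285*((⅛)*12) = 2285*(3/2) = 6855/2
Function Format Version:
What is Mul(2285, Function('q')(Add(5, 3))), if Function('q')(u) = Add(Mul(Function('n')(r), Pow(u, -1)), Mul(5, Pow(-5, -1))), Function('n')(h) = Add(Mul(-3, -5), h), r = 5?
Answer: Rational(6855, 2) ≈ 3427.5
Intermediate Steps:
Function('n')(h) = Add(15, h)
Function('q')(u) = Add(-1, Mul(20, Pow(u, -1))) (Function('q')(u) = Add(Mul(Add(15, 5), Pow(u, -1)), Mul(5, Pow(-5, -1))) = Add(Mul(20, Pow(u, -1)), Mul(5, Rational(-1, 5))) = Add(Mul(20, Pow(u, -1)), -1) = Add(-1, Mul(20, Pow(u, -1))))
Mul(2285, Function('q')(Add(5, 3))) = Mul(2285, Mul(Pow(Add(5, 3), -1), Add(20, Mul(-1, Add(5, 3))))) = Mul(2285, Mul(Pow(8, -1), Add(20, Mul(-1, 8)))) = Mul(2285, Mul(Rational(1, 8), Add(20, -8))) = Mul(2285, Mul(Rational(1, 8), 12)) = Mul(2285, Rational(3, 2)) = Rational(6855, 2)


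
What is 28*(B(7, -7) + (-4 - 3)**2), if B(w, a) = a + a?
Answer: 980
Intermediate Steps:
B(w, a) = 2*a
28*(B(7, -7) + (-4 - 3)**2) = 28*(2*(-7) + (-4 - 3)**2) = 28*(-14 + (-7)**2) = 28*(-14 + 49) = 28*35 = 980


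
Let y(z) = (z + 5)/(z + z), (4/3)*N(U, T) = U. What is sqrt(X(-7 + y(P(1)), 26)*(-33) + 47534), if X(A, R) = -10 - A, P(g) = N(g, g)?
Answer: sqrt(191038)/2 ≈ 218.54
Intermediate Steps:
N(U, T) = 3*U/4
P(g) = 3*g/4
y(z) = (5 + z)/(2*z) (y(z) = (5 + z)/((2*z)) = (5 + z)*(1/(2*z)) = (5 + z)/(2*z))
sqrt(X(-7 + y(P(1)), 26)*(-33) + 47534) = sqrt((-10 - (-7 + (5 + (3/4)*1)/(2*(((3/4)*1)))))*(-33) + 47534) = sqrt((-10 - (-7 + (5 + 3/4)/(2*(3/4))))*(-33) + 47534) = sqrt((-10 - (-7 + (1/2)*(4/3)*(23/4)))*(-33) + 47534) = sqrt((-10 - (-7 + 23/6))*(-33) + 47534) = sqrt((-10 - 1*(-19/6))*(-33) + 47534) = sqrt((-10 + 19/6)*(-33) + 47534) = sqrt(-41/6*(-33) + 47534) = sqrt(451/2 + 47534) = sqrt(95519/2) = sqrt(191038)/2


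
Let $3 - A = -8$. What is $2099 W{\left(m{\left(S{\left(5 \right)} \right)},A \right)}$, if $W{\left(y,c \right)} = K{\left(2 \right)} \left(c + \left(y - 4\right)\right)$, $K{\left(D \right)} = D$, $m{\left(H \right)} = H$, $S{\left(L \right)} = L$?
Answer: $50376$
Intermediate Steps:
$A = 11$ ($A = 3 - -8 = 3 + 8 = 11$)
$W{\left(y,c \right)} = -8 + 2 c + 2 y$ ($W{\left(y,c \right)} = 2 \left(c + \left(y - 4\right)\right) = 2 \left(c + \left(-4 + y\right)\right) = 2 \left(-4 + c + y\right) = -8 + 2 c + 2 y$)
$2099 W{\left(m{\left(S{\left(5 \right)} \right)},A \right)} = 2099 \left(-8 + 2 \cdot 11 + 2 \cdot 5\right) = 2099 \left(-8 + 22 + 10\right) = 2099 \cdot 24 = 50376$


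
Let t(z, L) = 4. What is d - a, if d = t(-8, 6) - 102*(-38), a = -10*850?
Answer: 12380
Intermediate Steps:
a = -8500
d = 3880 (d = 4 - 102*(-38) = 4 + 3876 = 3880)
d - a = 3880 - 1*(-8500) = 3880 + 8500 = 12380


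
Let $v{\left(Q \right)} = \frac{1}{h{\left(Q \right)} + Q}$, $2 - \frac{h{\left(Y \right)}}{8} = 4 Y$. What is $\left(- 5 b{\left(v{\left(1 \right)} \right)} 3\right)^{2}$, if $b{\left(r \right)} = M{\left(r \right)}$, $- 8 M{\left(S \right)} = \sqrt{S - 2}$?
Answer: $- \frac{465}{64} \approx -7.2656$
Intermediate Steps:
$h{\left(Y \right)} = 16 - 32 Y$ ($h{\left(Y \right)} = 16 - 8 \cdot 4 Y = 16 - 32 Y$)
$M{\left(S \right)} = - \frac{\sqrt{-2 + S}}{8}$ ($M{\left(S \right)} = - \frac{\sqrt{S - 2}}{8} = - \frac{\sqrt{-2 + S}}{8}$)
$v{\left(Q \right)} = \frac{1}{16 - 31 Q}$ ($v{\left(Q \right)} = \frac{1}{\left(16 - 32 Q\right) + Q} = \frac{1}{16 - 31 Q}$)
$b{\left(r \right)} = - \frac{\sqrt{-2 + r}}{8}$
$\left(- 5 b{\left(v{\left(1 \right)} \right)} 3\right)^{2} = \left(- 5 \left(- \frac{\sqrt{-2 - \frac{1}{-16 + 31 \cdot 1}}}{8}\right) 3\right)^{2} = \left(- 5 \left(- \frac{\sqrt{-2 - \frac{1}{-16 + 31}}}{8}\right) 3\right)^{2} = \left(- 5 \left(- \frac{\sqrt{-2 - \frac{1}{15}}}{8}\right) 3\right)^{2} = \left(- 5 \left(- \frac{\sqrt{- \frac{31}{15}}}{8}\right) 3\right)^{2} = \left(- 5 \left(- \frac{\frac{1}{15} i \sqrt{465}}{8}\right) 3\right)^{2} = \left(- 5 \left(- \frac{i \sqrt{465}}{120}\right) 3\right)^{2} = \left(\frac{i \sqrt{465}}{24} \cdot 3\right)^{2} = \left(\frac{i \sqrt{465}}{8}\right)^{2} = - \frac{465}{64}$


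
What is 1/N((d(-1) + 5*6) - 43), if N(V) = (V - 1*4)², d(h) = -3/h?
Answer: 1/196 ≈ 0.0051020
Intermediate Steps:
N(V) = (-4 + V)² (N(V) = (V - 4)² = (-4 + V)²)
1/N((d(-1) + 5*6) - 43) = 1/((-4 + ((-3/(-1) + 5*6) - 43))²) = 1/((-4 + ((-3*(-1) + 30) - 43))²) = 1/((-4 + ((3 + 30) - 43))²) = 1/((-4 + (33 - 43))²) = 1/((-4 - 10)²) = 1/((-14)²) = 1/196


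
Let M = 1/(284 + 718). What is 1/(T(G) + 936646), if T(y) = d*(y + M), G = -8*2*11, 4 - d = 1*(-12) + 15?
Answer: 1002/938342941 ≈ 1.0678e-6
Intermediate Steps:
d = 1 (d = 4 - (1*(-12) + 15) = 4 - (-12 + 15) = 4 - 1*3 = 4 - 3 = 1)
G = -176 (G = -16*11 = -176)
M = 1/1002 ≈ 0.00099800
T(y) = 1/1002 + y (T(y) = 1*(y + 1/1002) = 1*(1/1002 + y) = 1/1002 + y)
1/(T(G) + 936646) = 1/((1/1002 - 176) + 936646) = 1/(-176351/1002 + 936646) = 1/(938342941/1002) = 1002/938342941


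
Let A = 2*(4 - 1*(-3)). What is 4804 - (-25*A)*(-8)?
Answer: 2004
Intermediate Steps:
A = 14 (A = 2*(4 + 3) = 2*7 = 14)
4804 - (-25*A)*(-8) = 4804 - (-25*14)*(-8) = 4804 - (-350)*(-8) = 4804 - 1*2800 = 4804 - 2800 = 2004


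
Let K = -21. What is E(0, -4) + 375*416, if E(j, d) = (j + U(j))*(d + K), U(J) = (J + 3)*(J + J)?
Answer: 156000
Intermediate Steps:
U(J) = 2*J*(3 + J) (U(J) = (3 + J)*(2*J) = 2*J*(3 + J))
E(j, d) = (-21 + d)*(j + 2*j*(3 + j)) (E(j, d) = (j + 2*j*(3 + j))*(d - 21) = (j + 2*j*(3 + j))*(-21 + d) = (-21 + d)*(j + 2*j*(3 + j)))
E(0, -4) + 375*416 = 0*(-147 - 4 - 42*0 + 2*(-4)*(3 + 0)) + 375*416 = 0*(-147 - 4 + 0 + 2*(-4)*3) + 156000 = 0*(-147 - 4 + 0 - 24) + 156000 = 0*(-175) + 156000 = 0 + 156000 = 156000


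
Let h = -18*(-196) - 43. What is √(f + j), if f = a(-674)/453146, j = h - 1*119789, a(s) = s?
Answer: I*√5970503637115117/226573 ≈ 341.03*I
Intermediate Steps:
h = 3485 (h = 3528 - 43 = 3485)
j = -116304 (j = 3485 - 1*119789 = 3485 - 119789 = -116304)
f = -337/226573 (f = -674/453146 = -674*1/453146 = -337/226573 ≈ -0.0014874)
√(f + j) = √(-337/226573 - 116304) = √(-26351346529/226573) = I*√5970503637115117/226573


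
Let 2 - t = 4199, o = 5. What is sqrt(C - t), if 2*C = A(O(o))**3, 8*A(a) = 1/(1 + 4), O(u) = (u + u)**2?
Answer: sqrt(2686080005)/800 ≈ 64.784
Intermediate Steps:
t = -4197 (t = 2 - 1*4199 = 2 - 4199 = -4197)
O(u) = 4*u**2 (O(u) = (2*u)**2 = 4*u**2)
A(a) = 1/40 (A(a) = 1/(8*(1 + 4)) = (1/8)/5 = (1/8)*(1/5) = 1/40)
C = 1/128000 (C = (1/40)**3/2 = (1/2)*(1/64000) = 1/128000 ≈ 7.8125e-6)
sqrt(C - t) = sqrt(1/128000 - 1*(-4197)) = sqrt(1/128000 + 4197) = sqrt(537216001/128000) = sqrt(2686080005)/800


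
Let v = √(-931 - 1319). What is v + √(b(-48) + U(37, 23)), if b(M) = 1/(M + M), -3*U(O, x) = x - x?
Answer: I*(√6 + 360*√10)/24 ≈ 47.536*I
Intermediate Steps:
U(O, x) = 0 (U(O, x) = -(x - x)/3 = -⅓*0 = 0)
b(M) = 1/(2*M)
v = 15*I*√10 (v = √(-2250) = 15*I*√10 ≈ 47.434*I)
v + √(b(-48) + U(37, 23)) = 15*I*√10 + √((½)/(-48) + 0) = 15*I*√10 + √((½)*(-1/48) + 0) = 15*I*√10 + √(-1/96 + 0) = 15*I*√10 + √(-1/96) = 15*I*√10 + I*√6/24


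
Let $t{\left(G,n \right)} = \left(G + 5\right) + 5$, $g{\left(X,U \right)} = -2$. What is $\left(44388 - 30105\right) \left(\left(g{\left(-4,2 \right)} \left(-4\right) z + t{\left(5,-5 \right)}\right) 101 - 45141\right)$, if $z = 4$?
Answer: $-576947502$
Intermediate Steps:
$t{\left(G,n \right)} = 10 + G$ ($t{\left(G,n \right)} = \left(5 + G\right) + 5 = 10 + G$)
$\left(44388 - 30105\right) \left(\left(g{\left(-4,2 \right)} \left(-4\right) z + t{\left(5,-5 \right)}\right) 101 - 45141\right) = \left(44388 - 30105\right) \left(\left(\left(-2\right) \left(-4\right) 4 + \left(10 + 5\right)\right) 101 - 45141\right) = 14283 \left(\left(8 \cdot 4 + 15\right) 101 - 45141\right) = 14283 \left(\left(32 + 15\right) 101 - 45141\right) = 14283 \left(47 \cdot 101 - 45141\right) = 14283 \left(4747 - 45141\right) = 14283 \left(-40394\right) = -576947502$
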